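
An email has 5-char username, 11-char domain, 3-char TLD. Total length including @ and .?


An email address has format: username@domain.tld
Username length: 5
'@' character: 1
Domain length: 11
'.' character: 1
TLD length: 3
Total = 5 + 1 + 11 + 1 + 3 = 21

21


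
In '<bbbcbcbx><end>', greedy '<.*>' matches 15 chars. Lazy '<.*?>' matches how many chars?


Greedy '<.*>' tries to match as MUCH as possible.
Lazy '<.*?>' tries to match as LITTLE as possible.

String: '<bbbcbcbx><end>'
Greedy '<.*>' starts at first '<' and extends to the LAST '>': '<bbbcbcbx><end>' (15 chars)
Lazy '<.*?>' starts at first '<' and stops at the FIRST '>': '<bbbcbcbx>' (10 chars)

10


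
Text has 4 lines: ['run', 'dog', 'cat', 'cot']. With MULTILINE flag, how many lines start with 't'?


With MULTILINE flag, ^ matches the start of each line.
Lines: ['run', 'dog', 'cat', 'cot']
Checking which lines start with 't':
  Line 1: 'run' -> no
  Line 2: 'dog' -> no
  Line 3: 'cat' -> no
  Line 4: 'cot' -> no
Matching lines: []
Count: 0

0


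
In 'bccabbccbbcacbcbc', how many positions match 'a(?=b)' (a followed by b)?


Lookahead 'a(?=b)' matches 'a' only when followed by 'b'.
String: 'bccabbccbbcacbcbc'
Checking each position where char is 'a':
  pos 3: 'a' -> MATCH (next='b')
  pos 11: 'a' -> no (next='c')
Matching positions: [3]
Count: 1

1


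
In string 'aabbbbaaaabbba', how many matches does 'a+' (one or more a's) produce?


Pattern 'a+' matches one or more consecutive a's.
String: 'aabbbbaaaabbba'
Scanning for runs of a:
  Match 1: 'aa' (length 2)
  Match 2: 'aaaa' (length 4)
  Match 3: 'a' (length 1)
Total matches: 3

3


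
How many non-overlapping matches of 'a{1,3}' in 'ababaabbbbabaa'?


Pattern 'a{1,3}' matches between 1 and 3 consecutive a's (greedy).
String: 'ababaabbbbabaa'
Finding runs of a's and applying greedy matching:
  Run at pos 0: 'a' (length 1)
  Run at pos 2: 'a' (length 1)
  Run at pos 4: 'aa' (length 2)
  Run at pos 10: 'a' (length 1)
  Run at pos 12: 'aa' (length 2)
Matches: ['a', 'a', 'aa', 'a', 'aa']
Count: 5

5


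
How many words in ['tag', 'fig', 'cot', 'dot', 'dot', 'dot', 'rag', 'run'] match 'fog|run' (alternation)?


Alternation 'fog|run' matches either 'fog' or 'run'.
Checking each word:
  'tag' -> no
  'fig' -> no
  'cot' -> no
  'dot' -> no
  'dot' -> no
  'dot' -> no
  'rag' -> no
  'run' -> MATCH
Matches: ['run']
Count: 1

1


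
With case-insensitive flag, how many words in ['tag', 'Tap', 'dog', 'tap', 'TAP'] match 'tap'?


Case-insensitive matching: compare each word's lowercase form to 'tap'.
  'tag' -> lower='tag' -> no
  'Tap' -> lower='tap' -> MATCH
  'dog' -> lower='dog' -> no
  'tap' -> lower='tap' -> MATCH
  'TAP' -> lower='tap' -> MATCH
Matches: ['Tap', 'tap', 'TAP']
Count: 3

3


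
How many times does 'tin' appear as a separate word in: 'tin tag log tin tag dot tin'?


Scanning each word for exact match 'tin':
  Word 1: 'tin' -> MATCH
  Word 2: 'tag' -> no
  Word 3: 'log' -> no
  Word 4: 'tin' -> MATCH
  Word 5: 'tag' -> no
  Word 6: 'dot' -> no
  Word 7: 'tin' -> MATCH
Total matches: 3

3


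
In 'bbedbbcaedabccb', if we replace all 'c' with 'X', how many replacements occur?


re.sub('c', 'X', text) replaces every occurrence of 'c' with 'X'.
Text: 'bbedbbcaedabccb'
Scanning for 'c':
  pos 6: 'c' -> replacement #1
  pos 12: 'c' -> replacement #2
  pos 13: 'c' -> replacement #3
Total replacements: 3

3


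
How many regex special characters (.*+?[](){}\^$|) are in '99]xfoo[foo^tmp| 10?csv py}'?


Regex special characters are: . * + ? [ ] ( ) { } \ ^ $ |
Scanning '99]xfoo[foo^tmp| 10?csv py}':
  pos 2: ']' -> SPECIAL
  pos 7: '[' -> SPECIAL
  pos 11: '^' -> SPECIAL
  pos 15: '|' -> SPECIAL
  pos 19: '?' -> SPECIAL
  pos 26: '}' -> SPECIAL
Special chars found: [']', '[', '^', '|', '?', '}']
Total: 6

6


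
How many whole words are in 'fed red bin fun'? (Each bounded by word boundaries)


Word boundaries (\b) mark the start/end of each word.
Text: 'fed red bin fun'
Splitting by whitespace:
  Word 1: 'fed'
  Word 2: 'red'
  Word 3: 'bin'
  Word 4: 'fun'
Total whole words: 4

4


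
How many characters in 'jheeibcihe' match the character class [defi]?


Character class [defi] matches any of: {d, e, f, i}
Scanning string 'jheeibcihe' character by character:
  pos 0: 'j' -> no
  pos 1: 'h' -> no
  pos 2: 'e' -> MATCH
  pos 3: 'e' -> MATCH
  pos 4: 'i' -> MATCH
  pos 5: 'b' -> no
  pos 6: 'c' -> no
  pos 7: 'i' -> MATCH
  pos 8: 'h' -> no
  pos 9: 'e' -> MATCH
Total matches: 5

5


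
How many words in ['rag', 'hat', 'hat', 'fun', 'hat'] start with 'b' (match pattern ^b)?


Pattern ^b anchors to start of word. Check which words begin with 'b':
  'rag' -> no
  'hat' -> no
  'hat' -> no
  'fun' -> no
  'hat' -> no
Matching words: []
Count: 0

0


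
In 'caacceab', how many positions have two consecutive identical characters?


Looking for consecutive identical characters in 'caacceab':
  pos 0-1: 'c' vs 'a' -> different
  pos 1-2: 'a' vs 'a' -> MATCH ('aa')
  pos 2-3: 'a' vs 'c' -> different
  pos 3-4: 'c' vs 'c' -> MATCH ('cc')
  pos 4-5: 'c' vs 'e' -> different
  pos 5-6: 'e' vs 'a' -> different
  pos 6-7: 'a' vs 'b' -> different
Consecutive identical pairs: ['aa', 'cc']
Count: 2

2


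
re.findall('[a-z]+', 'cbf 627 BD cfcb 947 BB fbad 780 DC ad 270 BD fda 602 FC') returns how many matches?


Pattern '[a-z]+' finds one or more lowercase letters.
Text: 'cbf 627 BD cfcb 947 BB fbad 780 DC ad 270 BD fda 602 FC'
Scanning for matches:
  Match 1: 'cbf'
  Match 2: 'cfcb'
  Match 3: 'fbad'
  Match 4: 'ad'
  Match 5: 'fda'
Total matches: 5

5


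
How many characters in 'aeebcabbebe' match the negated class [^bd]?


Negated class [^bd] matches any char NOT in {b, d}
Scanning 'aeebcabbebe':
  pos 0: 'a' -> MATCH
  pos 1: 'e' -> MATCH
  pos 2: 'e' -> MATCH
  pos 3: 'b' -> no (excluded)
  pos 4: 'c' -> MATCH
  pos 5: 'a' -> MATCH
  pos 6: 'b' -> no (excluded)
  pos 7: 'b' -> no (excluded)
  pos 8: 'e' -> MATCH
  pos 9: 'b' -> no (excluded)
  pos 10: 'e' -> MATCH
Total matches: 7

7


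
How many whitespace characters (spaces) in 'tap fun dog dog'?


\s matches whitespace characters (spaces, tabs, etc.).
Text: 'tap fun dog dog'
This text has 4 words separated by spaces.
Number of spaces = number of words - 1 = 4 - 1 = 3

3


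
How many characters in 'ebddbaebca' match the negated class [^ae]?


Negated class [^ae] matches any char NOT in {a, e}
Scanning 'ebddbaebca':
  pos 0: 'e' -> no (excluded)
  pos 1: 'b' -> MATCH
  pos 2: 'd' -> MATCH
  pos 3: 'd' -> MATCH
  pos 4: 'b' -> MATCH
  pos 5: 'a' -> no (excluded)
  pos 6: 'e' -> no (excluded)
  pos 7: 'b' -> MATCH
  pos 8: 'c' -> MATCH
  pos 9: 'a' -> no (excluded)
Total matches: 6

6


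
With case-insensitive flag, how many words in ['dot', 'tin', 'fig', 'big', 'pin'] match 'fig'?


Case-insensitive matching: compare each word's lowercase form to 'fig'.
  'dot' -> lower='dot' -> no
  'tin' -> lower='tin' -> no
  'fig' -> lower='fig' -> MATCH
  'big' -> lower='big' -> no
  'pin' -> lower='pin' -> no
Matches: ['fig']
Count: 1

1


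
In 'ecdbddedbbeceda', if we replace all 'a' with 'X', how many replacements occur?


re.sub('a', 'X', text) replaces every occurrence of 'a' with 'X'.
Text: 'ecdbddedbbeceda'
Scanning for 'a':
  pos 14: 'a' -> replacement #1
Total replacements: 1

1


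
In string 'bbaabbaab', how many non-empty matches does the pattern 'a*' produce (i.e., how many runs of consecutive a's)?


Pattern 'a*' matches zero or more a's. We want non-empty runs of consecutive a's.
String: 'bbaabbaab'
Walking through the string to find runs of a's:
  Run 1: positions 2-3 -> 'aa'
  Run 2: positions 6-7 -> 'aa'
Non-empty runs found: ['aa', 'aa']
Count: 2

2


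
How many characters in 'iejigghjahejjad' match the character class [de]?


Character class [de] matches any of: {d, e}
Scanning string 'iejigghjahejjad' character by character:
  pos 0: 'i' -> no
  pos 1: 'e' -> MATCH
  pos 2: 'j' -> no
  pos 3: 'i' -> no
  pos 4: 'g' -> no
  pos 5: 'g' -> no
  pos 6: 'h' -> no
  pos 7: 'j' -> no
  pos 8: 'a' -> no
  pos 9: 'h' -> no
  pos 10: 'e' -> MATCH
  pos 11: 'j' -> no
  pos 12: 'j' -> no
  pos 13: 'a' -> no
  pos 14: 'd' -> MATCH
Total matches: 3

3


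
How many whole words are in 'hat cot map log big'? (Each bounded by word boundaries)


Word boundaries (\b) mark the start/end of each word.
Text: 'hat cot map log big'
Splitting by whitespace:
  Word 1: 'hat'
  Word 2: 'cot'
  Word 3: 'map'
  Word 4: 'log'
  Word 5: 'big'
Total whole words: 5

5


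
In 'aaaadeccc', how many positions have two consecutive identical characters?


Looking for consecutive identical characters in 'aaaadeccc':
  pos 0-1: 'a' vs 'a' -> MATCH ('aa')
  pos 1-2: 'a' vs 'a' -> MATCH ('aa')
  pos 2-3: 'a' vs 'a' -> MATCH ('aa')
  pos 3-4: 'a' vs 'd' -> different
  pos 4-5: 'd' vs 'e' -> different
  pos 5-6: 'e' vs 'c' -> different
  pos 6-7: 'c' vs 'c' -> MATCH ('cc')
  pos 7-8: 'c' vs 'c' -> MATCH ('cc')
Consecutive identical pairs: ['aa', 'aa', 'aa', 'cc', 'cc']
Count: 5

5


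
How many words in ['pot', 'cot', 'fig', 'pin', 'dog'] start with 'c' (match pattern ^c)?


Pattern ^c anchors to start of word. Check which words begin with 'c':
  'pot' -> no
  'cot' -> MATCH (starts with 'c')
  'fig' -> no
  'pin' -> no
  'dog' -> no
Matching words: ['cot']
Count: 1

1


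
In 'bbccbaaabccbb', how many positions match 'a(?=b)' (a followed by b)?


Lookahead 'a(?=b)' matches 'a' only when followed by 'b'.
String: 'bbccbaaabccbb'
Checking each position where char is 'a':
  pos 5: 'a' -> no (next='a')
  pos 6: 'a' -> no (next='a')
  pos 7: 'a' -> MATCH (next='b')
Matching positions: [7]
Count: 1

1


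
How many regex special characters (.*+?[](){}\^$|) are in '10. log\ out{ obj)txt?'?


Regex special characters are: . * + ? [ ] ( ) { } \ ^ $ |
Scanning '10. log\ out{ obj)txt?':
  pos 2: '.' -> SPECIAL
  pos 7: '\' -> SPECIAL
  pos 12: '{' -> SPECIAL
  pos 17: ')' -> SPECIAL
  pos 21: '?' -> SPECIAL
Special chars found: ['.', '\\', '{', ')', '?']
Total: 5

5


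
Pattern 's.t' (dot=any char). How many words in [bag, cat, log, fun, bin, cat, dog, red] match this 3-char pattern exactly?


Pattern 's.t' means: starts with 's', any single char, ends with 't'.
Checking each word (must be exactly 3 chars):
  'bag' (len=3): no
  'cat' (len=3): no
  'log' (len=3): no
  'fun' (len=3): no
  'bin' (len=3): no
  'cat' (len=3): no
  'dog' (len=3): no
  'red' (len=3): no
Matching words: []
Total: 0

0


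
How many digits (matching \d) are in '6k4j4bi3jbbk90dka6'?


\d matches any digit 0-9.
Scanning '6k4j4bi3jbbk90dka6':
  pos 0: '6' -> DIGIT
  pos 2: '4' -> DIGIT
  pos 4: '4' -> DIGIT
  pos 7: '3' -> DIGIT
  pos 12: '9' -> DIGIT
  pos 13: '0' -> DIGIT
  pos 17: '6' -> DIGIT
Digits found: ['6', '4', '4', '3', '9', '0', '6']
Total: 7

7


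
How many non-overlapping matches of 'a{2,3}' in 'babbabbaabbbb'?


Pattern 'a{2,3}' matches between 2 and 3 consecutive a's (greedy).
String: 'babbabbaabbbb'
Finding runs of a's and applying greedy matching:
  Run at pos 1: 'a' (length 1)
  Run at pos 4: 'a' (length 1)
  Run at pos 7: 'aa' (length 2)
Matches: ['aa']
Count: 1

1


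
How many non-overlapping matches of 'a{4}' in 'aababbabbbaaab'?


Pattern 'a{4}' matches exactly 4 consecutive a's (greedy, non-overlapping).
String: 'aababbabbbaaab'
Scanning for runs of a's:
  Run at pos 0: 'aa' (length 2) -> 0 match(es)
  Run at pos 3: 'a' (length 1) -> 0 match(es)
  Run at pos 6: 'a' (length 1) -> 0 match(es)
  Run at pos 10: 'aaa' (length 3) -> 0 match(es)
Matches found: []
Total: 0

0


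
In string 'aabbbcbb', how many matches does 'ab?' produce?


Pattern 'ab?' matches 'a' optionally followed by 'b'.
String: 'aabbbcbb'
Scanning left to right for 'a' then checking next char:
  Match 1: 'a' (a not followed by b)
  Match 2: 'ab' (a followed by b)
Total matches: 2

2


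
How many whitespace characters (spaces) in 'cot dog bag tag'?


\s matches whitespace characters (spaces, tabs, etc.).
Text: 'cot dog bag tag'
This text has 4 words separated by spaces.
Number of spaces = number of words - 1 = 4 - 1 = 3

3


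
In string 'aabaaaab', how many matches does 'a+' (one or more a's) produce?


Pattern 'a+' matches one or more consecutive a's.
String: 'aabaaaab'
Scanning for runs of a:
  Match 1: 'aa' (length 2)
  Match 2: 'aaaa' (length 4)
Total matches: 2

2


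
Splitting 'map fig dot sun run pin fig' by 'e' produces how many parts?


Splitting by 'e' breaks the string at each occurrence of the separator.
Text: 'map fig dot sun run pin fig'
Parts after split:
  Part 1: 'map fig dot sun run pin fig'
Total parts: 1

1


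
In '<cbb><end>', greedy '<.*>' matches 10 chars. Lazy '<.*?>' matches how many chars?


Greedy '<.*>' tries to match as MUCH as possible.
Lazy '<.*?>' tries to match as LITTLE as possible.

String: '<cbb><end>'
Greedy '<.*>' starts at first '<' and extends to the LAST '>': '<cbb><end>' (10 chars)
Lazy '<.*?>' starts at first '<' and stops at the FIRST '>': '<cbb>' (5 chars)

5


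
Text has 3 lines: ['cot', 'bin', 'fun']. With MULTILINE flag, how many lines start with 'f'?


With MULTILINE flag, ^ matches the start of each line.
Lines: ['cot', 'bin', 'fun']
Checking which lines start with 'f':
  Line 1: 'cot' -> no
  Line 2: 'bin' -> no
  Line 3: 'fun' -> MATCH
Matching lines: ['fun']
Count: 1

1


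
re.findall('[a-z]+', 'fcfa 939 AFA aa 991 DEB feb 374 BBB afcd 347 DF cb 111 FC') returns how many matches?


Pattern '[a-z]+' finds one or more lowercase letters.
Text: 'fcfa 939 AFA aa 991 DEB feb 374 BBB afcd 347 DF cb 111 FC'
Scanning for matches:
  Match 1: 'fcfa'
  Match 2: 'aa'
  Match 3: 'feb'
  Match 4: 'afcd'
  Match 5: 'cb'
Total matches: 5

5


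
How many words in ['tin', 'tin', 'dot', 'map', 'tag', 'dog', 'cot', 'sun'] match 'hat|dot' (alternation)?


Alternation 'hat|dot' matches either 'hat' or 'dot'.
Checking each word:
  'tin' -> no
  'tin' -> no
  'dot' -> MATCH
  'map' -> no
  'tag' -> no
  'dog' -> no
  'cot' -> no
  'sun' -> no
Matches: ['dot']
Count: 1

1


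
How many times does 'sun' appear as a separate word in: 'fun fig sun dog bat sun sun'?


Scanning each word for exact match 'sun':
  Word 1: 'fun' -> no
  Word 2: 'fig' -> no
  Word 3: 'sun' -> MATCH
  Word 4: 'dog' -> no
  Word 5: 'bat' -> no
  Word 6: 'sun' -> MATCH
  Word 7: 'sun' -> MATCH
Total matches: 3

3


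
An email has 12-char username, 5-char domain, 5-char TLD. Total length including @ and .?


An email address has format: username@domain.tld
Username length: 12
'@' character: 1
Domain length: 5
'.' character: 1
TLD length: 5
Total = 12 + 1 + 5 + 1 + 5 = 24

24


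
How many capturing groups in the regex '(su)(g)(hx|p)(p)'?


To count capturing groups, count each '(' that starts a group.
Pattern: '(su)(g)(hx|p)(p)'
Walking through the pattern:
  Position 0: '(' -> group #1
  Position 4: '(' -> group #2
  Position 7: '(' -> group #3
  Position 13: '(' -> group #4
Total capturing groups: 4

4


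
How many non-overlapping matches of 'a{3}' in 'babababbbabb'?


Pattern 'a{3}' matches exactly 3 consecutive a's (greedy, non-overlapping).
String: 'babababbbabb'
Scanning for runs of a's:
  Run at pos 1: 'a' (length 1) -> 0 match(es)
  Run at pos 3: 'a' (length 1) -> 0 match(es)
  Run at pos 5: 'a' (length 1) -> 0 match(es)
  Run at pos 9: 'a' (length 1) -> 0 match(es)
Matches found: []
Total: 0

0


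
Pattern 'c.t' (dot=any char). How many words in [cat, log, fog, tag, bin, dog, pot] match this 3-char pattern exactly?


Pattern 'c.t' means: starts with 'c', any single char, ends with 't'.
Checking each word (must be exactly 3 chars):
  'cat' (len=3): MATCH
  'log' (len=3): no
  'fog' (len=3): no
  'tag' (len=3): no
  'bin' (len=3): no
  'dog' (len=3): no
  'pot' (len=3): no
Matching words: ['cat']
Total: 1

1


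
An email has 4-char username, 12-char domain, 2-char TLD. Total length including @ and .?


An email address has format: username@domain.tld
Username length: 4
'@' character: 1
Domain length: 12
'.' character: 1
TLD length: 2
Total = 4 + 1 + 12 + 1 + 2 = 20

20


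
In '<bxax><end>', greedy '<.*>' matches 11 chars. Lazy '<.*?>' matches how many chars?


Greedy '<.*>' tries to match as MUCH as possible.
Lazy '<.*?>' tries to match as LITTLE as possible.

String: '<bxax><end>'
Greedy '<.*>' starts at first '<' and extends to the LAST '>': '<bxax><end>' (11 chars)
Lazy '<.*?>' starts at first '<' and stops at the FIRST '>': '<bxax>' (6 chars)

6


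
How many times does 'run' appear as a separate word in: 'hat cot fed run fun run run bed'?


Scanning each word for exact match 'run':
  Word 1: 'hat' -> no
  Word 2: 'cot' -> no
  Word 3: 'fed' -> no
  Word 4: 'run' -> MATCH
  Word 5: 'fun' -> no
  Word 6: 'run' -> MATCH
  Word 7: 'run' -> MATCH
  Word 8: 'bed' -> no
Total matches: 3

3


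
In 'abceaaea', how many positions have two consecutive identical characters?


Looking for consecutive identical characters in 'abceaaea':
  pos 0-1: 'a' vs 'b' -> different
  pos 1-2: 'b' vs 'c' -> different
  pos 2-3: 'c' vs 'e' -> different
  pos 3-4: 'e' vs 'a' -> different
  pos 4-5: 'a' vs 'a' -> MATCH ('aa')
  pos 5-6: 'a' vs 'e' -> different
  pos 6-7: 'e' vs 'a' -> different
Consecutive identical pairs: ['aa']
Count: 1

1


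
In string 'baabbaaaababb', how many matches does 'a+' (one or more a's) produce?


Pattern 'a+' matches one or more consecutive a's.
String: 'baabbaaaababb'
Scanning for runs of a:
  Match 1: 'aa' (length 2)
  Match 2: 'aaaa' (length 4)
  Match 3: 'a' (length 1)
Total matches: 3

3


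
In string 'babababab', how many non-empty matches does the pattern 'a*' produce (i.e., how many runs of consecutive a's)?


Pattern 'a*' matches zero or more a's. We want non-empty runs of consecutive a's.
String: 'babababab'
Walking through the string to find runs of a's:
  Run 1: positions 1-1 -> 'a'
  Run 2: positions 3-3 -> 'a'
  Run 3: positions 5-5 -> 'a'
  Run 4: positions 7-7 -> 'a'
Non-empty runs found: ['a', 'a', 'a', 'a']
Count: 4

4


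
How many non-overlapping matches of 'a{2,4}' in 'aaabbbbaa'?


Pattern 'a{2,4}' matches between 2 and 4 consecutive a's (greedy).
String: 'aaabbbbaa'
Finding runs of a's and applying greedy matching:
  Run at pos 0: 'aaa' (length 3)
  Run at pos 7: 'aa' (length 2)
Matches: ['aaa', 'aa']
Count: 2

2


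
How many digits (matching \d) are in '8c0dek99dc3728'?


\d matches any digit 0-9.
Scanning '8c0dek99dc3728':
  pos 0: '8' -> DIGIT
  pos 2: '0' -> DIGIT
  pos 6: '9' -> DIGIT
  pos 7: '9' -> DIGIT
  pos 10: '3' -> DIGIT
  pos 11: '7' -> DIGIT
  pos 12: '2' -> DIGIT
  pos 13: '8' -> DIGIT
Digits found: ['8', '0', '9', '9', '3', '7', '2', '8']
Total: 8

8


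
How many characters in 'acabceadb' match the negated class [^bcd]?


Negated class [^bcd] matches any char NOT in {b, c, d}
Scanning 'acabceadb':
  pos 0: 'a' -> MATCH
  pos 1: 'c' -> no (excluded)
  pos 2: 'a' -> MATCH
  pos 3: 'b' -> no (excluded)
  pos 4: 'c' -> no (excluded)
  pos 5: 'e' -> MATCH
  pos 6: 'a' -> MATCH
  pos 7: 'd' -> no (excluded)
  pos 8: 'b' -> no (excluded)
Total matches: 4

4


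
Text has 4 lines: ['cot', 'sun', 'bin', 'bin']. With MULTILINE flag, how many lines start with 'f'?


With MULTILINE flag, ^ matches the start of each line.
Lines: ['cot', 'sun', 'bin', 'bin']
Checking which lines start with 'f':
  Line 1: 'cot' -> no
  Line 2: 'sun' -> no
  Line 3: 'bin' -> no
  Line 4: 'bin' -> no
Matching lines: []
Count: 0

0


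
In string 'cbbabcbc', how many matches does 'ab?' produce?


Pattern 'ab?' matches 'a' optionally followed by 'b'.
String: 'cbbabcbc'
Scanning left to right for 'a' then checking next char:
  Match 1: 'ab' (a followed by b)
Total matches: 1

1


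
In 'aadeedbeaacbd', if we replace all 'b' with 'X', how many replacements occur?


re.sub('b', 'X', text) replaces every occurrence of 'b' with 'X'.
Text: 'aadeedbeaacbd'
Scanning for 'b':
  pos 6: 'b' -> replacement #1
  pos 11: 'b' -> replacement #2
Total replacements: 2

2


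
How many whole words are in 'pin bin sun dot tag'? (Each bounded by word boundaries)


Word boundaries (\b) mark the start/end of each word.
Text: 'pin bin sun dot tag'
Splitting by whitespace:
  Word 1: 'pin'
  Word 2: 'bin'
  Word 3: 'sun'
  Word 4: 'dot'
  Word 5: 'tag'
Total whole words: 5

5


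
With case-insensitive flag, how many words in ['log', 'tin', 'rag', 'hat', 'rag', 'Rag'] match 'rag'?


Case-insensitive matching: compare each word's lowercase form to 'rag'.
  'log' -> lower='log' -> no
  'tin' -> lower='tin' -> no
  'rag' -> lower='rag' -> MATCH
  'hat' -> lower='hat' -> no
  'rag' -> lower='rag' -> MATCH
  'Rag' -> lower='rag' -> MATCH
Matches: ['rag', 'rag', 'Rag']
Count: 3

3


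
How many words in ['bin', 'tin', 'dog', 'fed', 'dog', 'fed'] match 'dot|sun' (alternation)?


Alternation 'dot|sun' matches either 'dot' or 'sun'.
Checking each word:
  'bin' -> no
  'tin' -> no
  'dog' -> no
  'fed' -> no
  'dog' -> no
  'fed' -> no
Matches: []
Count: 0

0


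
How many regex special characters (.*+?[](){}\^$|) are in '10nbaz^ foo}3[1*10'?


Regex special characters are: . * + ? [ ] ( ) { } \ ^ $ |
Scanning '10nbaz^ foo}3[1*10':
  pos 6: '^' -> SPECIAL
  pos 11: '}' -> SPECIAL
  pos 13: '[' -> SPECIAL
  pos 15: '*' -> SPECIAL
Special chars found: ['^', '}', '[', '*']
Total: 4

4


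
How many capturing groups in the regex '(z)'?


To count capturing groups, count each '(' that starts a group.
Pattern: '(z)'
Walking through the pattern:
  Position 0: '(' -> group #1
Total capturing groups: 1

1


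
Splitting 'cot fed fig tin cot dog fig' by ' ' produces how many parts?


Splitting by ' ' breaks the string at each occurrence of the separator.
Text: 'cot fed fig tin cot dog fig'
Parts after split:
  Part 1: 'cot'
  Part 2: 'fed'
  Part 3: 'fig'
  Part 4: 'tin'
  Part 5: 'cot'
  Part 6: 'dog'
  Part 7: 'fig'
Total parts: 7

7


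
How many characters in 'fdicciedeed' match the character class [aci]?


Character class [aci] matches any of: {a, c, i}
Scanning string 'fdicciedeed' character by character:
  pos 0: 'f' -> no
  pos 1: 'd' -> no
  pos 2: 'i' -> MATCH
  pos 3: 'c' -> MATCH
  pos 4: 'c' -> MATCH
  pos 5: 'i' -> MATCH
  pos 6: 'e' -> no
  pos 7: 'd' -> no
  pos 8: 'e' -> no
  pos 9: 'e' -> no
  pos 10: 'd' -> no
Total matches: 4

4


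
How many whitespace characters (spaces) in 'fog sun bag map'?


\s matches whitespace characters (spaces, tabs, etc.).
Text: 'fog sun bag map'
This text has 4 words separated by spaces.
Number of spaces = number of words - 1 = 4 - 1 = 3

3


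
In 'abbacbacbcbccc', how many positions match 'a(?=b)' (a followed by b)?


Lookahead 'a(?=b)' matches 'a' only when followed by 'b'.
String: 'abbacbacbcbccc'
Checking each position where char is 'a':
  pos 0: 'a' -> MATCH (next='b')
  pos 3: 'a' -> no (next='c')
  pos 6: 'a' -> no (next='c')
Matching positions: [0]
Count: 1

1


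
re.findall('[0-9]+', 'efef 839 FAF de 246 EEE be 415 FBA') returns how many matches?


Pattern '[0-9]+' finds one or more digits.
Text: 'efef 839 FAF de 246 EEE be 415 FBA'
Scanning for matches:
  Match 1: '839'
  Match 2: '246'
  Match 3: '415'
Total matches: 3

3


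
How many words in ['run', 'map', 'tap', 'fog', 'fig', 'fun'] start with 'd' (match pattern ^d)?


Pattern ^d anchors to start of word. Check which words begin with 'd':
  'run' -> no
  'map' -> no
  'tap' -> no
  'fog' -> no
  'fig' -> no
  'fun' -> no
Matching words: []
Count: 0

0


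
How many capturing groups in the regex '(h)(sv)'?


To count capturing groups, count each '(' that starts a group.
Pattern: '(h)(sv)'
Walking through the pattern:
  Position 0: '(' -> group #1
  Position 3: '(' -> group #2
Total capturing groups: 2

2


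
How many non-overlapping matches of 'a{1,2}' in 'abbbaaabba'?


Pattern 'a{1,2}' matches between 1 and 2 consecutive a's (greedy).
String: 'abbbaaabba'
Finding runs of a's and applying greedy matching:
  Run at pos 0: 'a' (length 1)
  Run at pos 4: 'aaa' (length 3)
  Run at pos 9: 'a' (length 1)
Matches: ['a', 'aa', 'a', 'a']
Count: 4

4


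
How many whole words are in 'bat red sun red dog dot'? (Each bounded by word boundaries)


Word boundaries (\b) mark the start/end of each word.
Text: 'bat red sun red dog dot'
Splitting by whitespace:
  Word 1: 'bat'
  Word 2: 'red'
  Word 3: 'sun'
  Word 4: 'red'
  Word 5: 'dog'
  Word 6: 'dot'
Total whole words: 6

6


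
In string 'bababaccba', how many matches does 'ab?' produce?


Pattern 'ab?' matches 'a' optionally followed by 'b'.
String: 'bababaccba'
Scanning left to right for 'a' then checking next char:
  Match 1: 'ab' (a followed by b)
  Match 2: 'ab' (a followed by b)
  Match 3: 'a' (a not followed by b)
  Match 4: 'a' (a not followed by b)
Total matches: 4

4


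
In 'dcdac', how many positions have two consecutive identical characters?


Looking for consecutive identical characters in 'dcdac':
  pos 0-1: 'd' vs 'c' -> different
  pos 1-2: 'c' vs 'd' -> different
  pos 2-3: 'd' vs 'a' -> different
  pos 3-4: 'a' vs 'c' -> different
Consecutive identical pairs: []
Count: 0

0


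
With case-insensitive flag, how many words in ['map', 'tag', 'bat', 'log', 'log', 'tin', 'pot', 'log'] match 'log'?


Case-insensitive matching: compare each word's lowercase form to 'log'.
  'map' -> lower='map' -> no
  'tag' -> lower='tag' -> no
  'bat' -> lower='bat' -> no
  'log' -> lower='log' -> MATCH
  'log' -> lower='log' -> MATCH
  'tin' -> lower='tin' -> no
  'pot' -> lower='pot' -> no
  'log' -> lower='log' -> MATCH
Matches: ['log', 'log', 'log']
Count: 3

3


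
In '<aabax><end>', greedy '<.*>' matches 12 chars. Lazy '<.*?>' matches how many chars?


Greedy '<.*>' tries to match as MUCH as possible.
Lazy '<.*?>' tries to match as LITTLE as possible.

String: '<aabax><end>'
Greedy '<.*>' starts at first '<' and extends to the LAST '>': '<aabax><end>' (12 chars)
Lazy '<.*?>' starts at first '<' and stops at the FIRST '>': '<aabax>' (7 chars)

7


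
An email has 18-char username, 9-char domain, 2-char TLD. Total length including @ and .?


An email address has format: username@domain.tld
Username length: 18
'@' character: 1
Domain length: 9
'.' character: 1
TLD length: 2
Total = 18 + 1 + 9 + 1 + 2 = 31

31


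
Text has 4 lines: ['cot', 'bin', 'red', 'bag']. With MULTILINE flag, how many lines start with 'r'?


With MULTILINE flag, ^ matches the start of each line.
Lines: ['cot', 'bin', 'red', 'bag']
Checking which lines start with 'r':
  Line 1: 'cot' -> no
  Line 2: 'bin' -> no
  Line 3: 'red' -> MATCH
  Line 4: 'bag' -> no
Matching lines: ['red']
Count: 1

1


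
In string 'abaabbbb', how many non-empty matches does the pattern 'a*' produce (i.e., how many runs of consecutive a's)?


Pattern 'a*' matches zero or more a's. We want non-empty runs of consecutive a's.
String: 'abaabbbb'
Walking through the string to find runs of a's:
  Run 1: positions 0-0 -> 'a'
  Run 2: positions 2-3 -> 'aa'
Non-empty runs found: ['a', 'aa']
Count: 2

2


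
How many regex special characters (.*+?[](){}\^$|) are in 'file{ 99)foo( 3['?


Regex special characters are: . * + ? [ ] ( ) { } \ ^ $ |
Scanning 'file{ 99)foo( 3[':
  pos 4: '{' -> SPECIAL
  pos 8: ')' -> SPECIAL
  pos 12: '(' -> SPECIAL
  pos 15: '[' -> SPECIAL
Special chars found: ['{', ')', '(', '[']
Total: 4

4


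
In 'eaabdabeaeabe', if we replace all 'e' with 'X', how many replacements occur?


re.sub('e', 'X', text) replaces every occurrence of 'e' with 'X'.
Text: 'eaabdabeaeabe'
Scanning for 'e':
  pos 0: 'e' -> replacement #1
  pos 7: 'e' -> replacement #2
  pos 9: 'e' -> replacement #3
  pos 12: 'e' -> replacement #4
Total replacements: 4

4


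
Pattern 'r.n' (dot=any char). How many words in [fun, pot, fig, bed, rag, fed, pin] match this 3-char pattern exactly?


Pattern 'r.n' means: starts with 'r', any single char, ends with 'n'.
Checking each word (must be exactly 3 chars):
  'fun' (len=3): no
  'pot' (len=3): no
  'fig' (len=3): no
  'bed' (len=3): no
  'rag' (len=3): no
  'fed' (len=3): no
  'pin' (len=3): no
Matching words: []
Total: 0

0


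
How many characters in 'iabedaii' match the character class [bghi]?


Character class [bghi] matches any of: {b, g, h, i}
Scanning string 'iabedaii' character by character:
  pos 0: 'i' -> MATCH
  pos 1: 'a' -> no
  pos 2: 'b' -> MATCH
  pos 3: 'e' -> no
  pos 4: 'd' -> no
  pos 5: 'a' -> no
  pos 6: 'i' -> MATCH
  pos 7: 'i' -> MATCH
Total matches: 4

4


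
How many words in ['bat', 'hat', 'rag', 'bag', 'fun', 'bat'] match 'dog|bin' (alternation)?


Alternation 'dog|bin' matches either 'dog' or 'bin'.
Checking each word:
  'bat' -> no
  'hat' -> no
  'rag' -> no
  'bag' -> no
  'fun' -> no
  'bat' -> no
Matches: []
Count: 0

0


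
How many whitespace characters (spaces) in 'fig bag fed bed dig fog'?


\s matches whitespace characters (spaces, tabs, etc.).
Text: 'fig bag fed bed dig fog'
This text has 6 words separated by spaces.
Number of spaces = number of words - 1 = 6 - 1 = 5

5


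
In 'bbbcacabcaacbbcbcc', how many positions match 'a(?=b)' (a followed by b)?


Lookahead 'a(?=b)' matches 'a' only when followed by 'b'.
String: 'bbbcacabcaacbbcbcc'
Checking each position where char is 'a':
  pos 4: 'a' -> no (next='c')
  pos 6: 'a' -> MATCH (next='b')
  pos 9: 'a' -> no (next='a')
  pos 10: 'a' -> no (next='c')
Matching positions: [6]
Count: 1

1


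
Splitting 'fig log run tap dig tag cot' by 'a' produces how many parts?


Splitting by 'a' breaks the string at each occurrence of the separator.
Text: 'fig log run tap dig tag cot'
Parts after split:
  Part 1: 'fig log run t'
  Part 2: 'p dig t'
  Part 3: 'g cot'
Total parts: 3

3


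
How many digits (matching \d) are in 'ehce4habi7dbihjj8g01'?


\d matches any digit 0-9.
Scanning 'ehce4habi7dbihjj8g01':
  pos 4: '4' -> DIGIT
  pos 9: '7' -> DIGIT
  pos 16: '8' -> DIGIT
  pos 18: '0' -> DIGIT
  pos 19: '1' -> DIGIT
Digits found: ['4', '7', '8', '0', '1']
Total: 5

5


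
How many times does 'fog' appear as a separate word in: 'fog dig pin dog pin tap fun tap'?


Scanning each word for exact match 'fog':
  Word 1: 'fog' -> MATCH
  Word 2: 'dig' -> no
  Word 3: 'pin' -> no
  Word 4: 'dog' -> no
  Word 5: 'pin' -> no
  Word 6: 'tap' -> no
  Word 7: 'fun' -> no
  Word 8: 'tap' -> no
Total matches: 1

1


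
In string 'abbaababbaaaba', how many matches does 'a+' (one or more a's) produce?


Pattern 'a+' matches one or more consecutive a's.
String: 'abbaababbaaaba'
Scanning for runs of a:
  Match 1: 'a' (length 1)
  Match 2: 'aa' (length 2)
  Match 3: 'a' (length 1)
  Match 4: 'aaa' (length 3)
  Match 5: 'a' (length 1)
Total matches: 5

5


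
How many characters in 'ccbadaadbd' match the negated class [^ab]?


Negated class [^ab] matches any char NOT in {a, b}
Scanning 'ccbadaadbd':
  pos 0: 'c' -> MATCH
  pos 1: 'c' -> MATCH
  pos 2: 'b' -> no (excluded)
  pos 3: 'a' -> no (excluded)
  pos 4: 'd' -> MATCH
  pos 5: 'a' -> no (excluded)
  pos 6: 'a' -> no (excluded)
  pos 7: 'd' -> MATCH
  pos 8: 'b' -> no (excluded)
  pos 9: 'd' -> MATCH
Total matches: 5

5


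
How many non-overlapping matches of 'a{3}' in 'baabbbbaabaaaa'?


Pattern 'a{3}' matches exactly 3 consecutive a's (greedy, non-overlapping).
String: 'baabbbbaabaaaa'
Scanning for runs of a's:
  Run at pos 1: 'aa' (length 2) -> 0 match(es)
  Run at pos 7: 'aa' (length 2) -> 0 match(es)
  Run at pos 10: 'aaaa' (length 4) -> 1 match(es)
Matches found: ['aaa']
Total: 1

1


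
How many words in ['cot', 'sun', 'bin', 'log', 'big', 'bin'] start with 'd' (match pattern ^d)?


Pattern ^d anchors to start of word. Check which words begin with 'd':
  'cot' -> no
  'sun' -> no
  'bin' -> no
  'log' -> no
  'big' -> no
  'bin' -> no
Matching words: []
Count: 0

0


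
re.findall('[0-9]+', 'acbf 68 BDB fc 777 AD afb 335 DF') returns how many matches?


Pattern '[0-9]+' finds one or more digits.
Text: 'acbf 68 BDB fc 777 AD afb 335 DF'
Scanning for matches:
  Match 1: '68'
  Match 2: '777'
  Match 3: '335'
Total matches: 3

3


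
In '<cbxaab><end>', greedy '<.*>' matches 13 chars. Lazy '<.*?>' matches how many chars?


Greedy '<.*>' tries to match as MUCH as possible.
Lazy '<.*?>' tries to match as LITTLE as possible.

String: '<cbxaab><end>'
Greedy '<.*>' starts at first '<' and extends to the LAST '>': '<cbxaab><end>' (13 chars)
Lazy '<.*?>' starts at first '<' and stops at the FIRST '>': '<cbxaab>' (8 chars)

8


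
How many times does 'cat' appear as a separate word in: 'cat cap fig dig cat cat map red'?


Scanning each word for exact match 'cat':
  Word 1: 'cat' -> MATCH
  Word 2: 'cap' -> no
  Word 3: 'fig' -> no
  Word 4: 'dig' -> no
  Word 5: 'cat' -> MATCH
  Word 6: 'cat' -> MATCH
  Word 7: 'map' -> no
  Word 8: 'red' -> no
Total matches: 3

3


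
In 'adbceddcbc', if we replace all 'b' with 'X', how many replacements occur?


re.sub('b', 'X', text) replaces every occurrence of 'b' with 'X'.
Text: 'adbceddcbc'
Scanning for 'b':
  pos 2: 'b' -> replacement #1
  pos 8: 'b' -> replacement #2
Total replacements: 2

2


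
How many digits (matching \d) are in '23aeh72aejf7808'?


\d matches any digit 0-9.
Scanning '23aeh72aejf7808':
  pos 0: '2' -> DIGIT
  pos 1: '3' -> DIGIT
  pos 5: '7' -> DIGIT
  pos 6: '2' -> DIGIT
  pos 11: '7' -> DIGIT
  pos 12: '8' -> DIGIT
  pos 13: '0' -> DIGIT
  pos 14: '8' -> DIGIT
Digits found: ['2', '3', '7', '2', '7', '8', '0', '8']
Total: 8

8


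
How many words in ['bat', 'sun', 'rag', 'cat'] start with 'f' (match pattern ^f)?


Pattern ^f anchors to start of word. Check which words begin with 'f':
  'bat' -> no
  'sun' -> no
  'rag' -> no
  'cat' -> no
Matching words: []
Count: 0

0


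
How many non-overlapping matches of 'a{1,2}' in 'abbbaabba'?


Pattern 'a{1,2}' matches between 1 and 2 consecutive a's (greedy).
String: 'abbbaabba'
Finding runs of a's and applying greedy matching:
  Run at pos 0: 'a' (length 1)
  Run at pos 4: 'aa' (length 2)
  Run at pos 8: 'a' (length 1)
Matches: ['a', 'aa', 'a']
Count: 3

3


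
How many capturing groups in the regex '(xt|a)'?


To count capturing groups, count each '(' that starts a group.
Pattern: '(xt|a)'
Walking through the pattern:
  Position 0: '(' -> group #1
Total capturing groups: 1

1


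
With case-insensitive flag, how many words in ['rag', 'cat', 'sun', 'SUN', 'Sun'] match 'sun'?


Case-insensitive matching: compare each word's lowercase form to 'sun'.
  'rag' -> lower='rag' -> no
  'cat' -> lower='cat' -> no
  'sun' -> lower='sun' -> MATCH
  'SUN' -> lower='sun' -> MATCH
  'Sun' -> lower='sun' -> MATCH
Matches: ['sun', 'SUN', 'Sun']
Count: 3

3


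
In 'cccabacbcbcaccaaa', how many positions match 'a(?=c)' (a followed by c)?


Lookahead 'a(?=c)' matches 'a' only when followed by 'c'.
String: 'cccabacbcbcaccaaa'
Checking each position where char is 'a':
  pos 3: 'a' -> no (next='b')
  pos 5: 'a' -> MATCH (next='c')
  pos 11: 'a' -> MATCH (next='c')
  pos 14: 'a' -> no (next='a')
  pos 15: 'a' -> no (next='a')
Matching positions: [5, 11]
Count: 2

2


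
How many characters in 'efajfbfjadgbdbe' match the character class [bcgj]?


Character class [bcgj] matches any of: {b, c, g, j}
Scanning string 'efajfbfjadgbdbe' character by character:
  pos 0: 'e' -> no
  pos 1: 'f' -> no
  pos 2: 'a' -> no
  pos 3: 'j' -> MATCH
  pos 4: 'f' -> no
  pos 5: 'b' -> MATCH
  pos 6: 'f' -> no
  pos 7: 'j' -> MATCH
  pos 8: 'a' -> no
  pos 9: 'd' -> no
  pos 10: 'g' -> MATCH
  pos 11: 'b' -> MATCH
  pos 12: 'd' -> no
  pos 13: 'b' -> MATCH
  pos 14: 'e' -> no
Total matches: 6

6


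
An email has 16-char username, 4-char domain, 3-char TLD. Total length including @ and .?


An email address has format: username@domain.tld
Username length: 16
'@' character: 1
Domain length: 4
'.' character: 1
TLD length: 3
Total = 16 + 1 + 4 + 1 + 3 = 25

25


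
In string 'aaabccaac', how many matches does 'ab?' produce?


Pattern 'ab?' matches 'a' optionally followed by 'b'.
String: 'aaabccaac'
Scanning left to right for 'a' then checking next char:
  Match 1: 'a' (a not followed by b)
  Match 2: 'a' (a not followed by b)
  Match 3: 'ab' (a followed by b)
  Match 4: 'a' (a not followed by b)
  Match 5: 'a' (a not followed by b)
Total matches: 5

5


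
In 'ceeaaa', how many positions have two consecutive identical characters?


Looking for consecutive identical characters in 'ceeaaa':
  pos 0-1: 'c' vs 'e' -> different
  pos 1-2: 'e' vs 'e' -> MATCH ('ee')
  pos 2-3: 'e' vs 'a' -> different
  pos 3-4: 'a' vs 'a' -> MATCH ('aa')
  pos 4-5: 'a' vs 'a' -> MATCH ('aa')
Consecutive identical pairs: ['ee', 'aa', 'aa']
Count: 3

3


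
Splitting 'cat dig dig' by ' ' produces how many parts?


Splitting by ' ' breaks the string at each occurrence of the separator.
Text: 'cat dig dig'
Parts after split:
  Part 1: 'cat'
  Part 2: 'dig'
  Part 3: 'dig'
Total parts: 3

3


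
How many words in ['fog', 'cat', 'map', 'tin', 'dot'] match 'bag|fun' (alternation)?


Alternation 'bag|fun' matches either 'bag' or 'fun'.
Checking each word:
  'fog' -> no
  'cat' -> no
  'map' -> no
  'tin' -> no
  'dot' -> no
Matches: []
Count: 0

0


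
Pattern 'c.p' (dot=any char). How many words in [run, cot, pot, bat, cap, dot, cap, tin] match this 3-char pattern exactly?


Pattern 'c.p' means: starts with 'c', any single char, ends with 'p'.
Checking each word (must be exactly 3 chars):
  'run' (len=3): no
  'cot' (len=3): no
  'pot' (len=3): no
  'bat' (len=3): no
  'cap' (len=3): MATCH
  'dot' (len=3): no
  'cap' (len=3): MATCH
  'tin' (len=3): no
Matching words: ['cap', 'cap']
Total: 2

2


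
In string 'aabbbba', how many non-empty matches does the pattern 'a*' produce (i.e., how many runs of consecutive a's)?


Pattern 'a*' matches zero or more a's. We want non-empty runs of consecutive a's.
String: 'aabbbba'
Walking through the string to find runs of a's:
  Run 1: positions 0-1 -> 'aa'
  Run 2: positions 6-6 -> 'a'
Non-empty runs found: ['aa', 'a']
Count: 2

2


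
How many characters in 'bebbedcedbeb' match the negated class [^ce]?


Negated class [^ce] matches any char NOT in {c, e}
Scanning 'bebbedcedbeb':
  pos 0: 'b' -> MATCH
  pos 1: 'e' -> no (excluded)
  pos 2: 'b' -> MATCH
  pos 3: 'b' -> MATCH
  pos 4: 'e' -> no (excluded)
  pos 5: 'd' -> MATCH
  pos 6: 'c' -> no (excluded)
  pos 7: 'e' -> no (excluded)
  pos 8: 'd' -> MATCH
  pos 9: 'b' -> MATCH
  pos 10: 'e' -> no (excluded)
  pos 11: 'b' -> MATCH
Total matches: 7

7


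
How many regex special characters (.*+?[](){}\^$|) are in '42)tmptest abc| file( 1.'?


Regex special characters are: . * + ? [ ] ( ) { } \ ^ $ |
Scanning '42)tmptest abc| file( 1.':
  pos 2: ')' -> SPECIAL
  pos 14: '|' -> SPECIAL
  pos 20: '(' -> SPECIAL
  pos 23: '.' -> SPECIAL
Special chars found: [')', '|', '(', '.']
Total: 4

4


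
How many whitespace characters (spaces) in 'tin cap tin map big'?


\s matches whitespace characters (spaces, tabs, etc.).
Text: 'tin cap tin map big'
This text has 5 words separated by spaces.
Number of spaces = number of words - 1 = 5 - 1 = 4

4


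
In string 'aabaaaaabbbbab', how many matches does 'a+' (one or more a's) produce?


Pattern 'a+' matches one or more consecutive a's.
String: 'aabaaaaabbbbab'
Scanning for runs of a:
  Match 1: 'aa' (length 2)
  Match 2: 'aaaaa' (length 5)
  Match 3: 'a' (length 1)
Total matches: 3

3


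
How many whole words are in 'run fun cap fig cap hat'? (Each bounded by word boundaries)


Word boundaries (\b) mark the start/end of each word.
Text: 'run fun cap fig cap hat'
Splitting by whitespace:
  Word 1: 'run'
  Word 2: 'fun'
  Word 3: 'cap'
  Word 4: 'fig'
  Word 5: 'cap'
  Word 6: 'hat'
Total whole words: 6

6


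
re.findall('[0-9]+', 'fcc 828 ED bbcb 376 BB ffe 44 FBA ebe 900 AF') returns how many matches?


Pattern '[0-9]+' finds one or more digits.
Text: 'fcc 828 ED bbcb 376 BB ffe 44 FBA ebe 900 AF'
Scanning for matches:
  Match 1: '828'
  Match 2: '376'
  Match 3: '44'
  Match 4: '900'
Total matches: 4

4
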